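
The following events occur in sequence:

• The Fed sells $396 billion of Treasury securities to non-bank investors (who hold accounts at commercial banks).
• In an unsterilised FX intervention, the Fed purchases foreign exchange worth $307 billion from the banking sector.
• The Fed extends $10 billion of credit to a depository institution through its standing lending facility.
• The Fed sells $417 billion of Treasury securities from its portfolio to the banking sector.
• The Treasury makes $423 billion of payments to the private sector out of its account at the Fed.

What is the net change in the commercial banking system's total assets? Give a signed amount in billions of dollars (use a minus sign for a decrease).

+$37 billion

Fed balance sheet:
  Assets:      Securities −$813B, Loans to banks +$10B, Foreign assets +$307B
  Liabilities: Bank reserves −$73B, Government deposits −$423B
Commercial banking system:
  Assets:      Reserves at CB −$73B, Securities +$417B, Foreign assets −$307B
  Liabilities: Checkable deposits +$27B, Borrowings from CB +$10B
Change in total bank assets = +$37 billion.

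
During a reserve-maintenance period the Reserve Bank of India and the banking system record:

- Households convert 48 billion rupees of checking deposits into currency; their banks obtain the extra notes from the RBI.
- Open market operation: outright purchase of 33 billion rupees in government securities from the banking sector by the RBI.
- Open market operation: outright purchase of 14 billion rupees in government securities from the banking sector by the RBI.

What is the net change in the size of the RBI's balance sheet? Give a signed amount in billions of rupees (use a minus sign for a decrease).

+47 billion

RBI balance sheet:
  Assets:      Securities +47B
  Liabilities: Bank reserves −1B, Currency in circulation +48B
Commercial banking system:
  Assets:      Reserves at CB −1B, Securities −47B
  Liabilities: Checkable deposits −48B
Change in total RBI assets = +47 billion.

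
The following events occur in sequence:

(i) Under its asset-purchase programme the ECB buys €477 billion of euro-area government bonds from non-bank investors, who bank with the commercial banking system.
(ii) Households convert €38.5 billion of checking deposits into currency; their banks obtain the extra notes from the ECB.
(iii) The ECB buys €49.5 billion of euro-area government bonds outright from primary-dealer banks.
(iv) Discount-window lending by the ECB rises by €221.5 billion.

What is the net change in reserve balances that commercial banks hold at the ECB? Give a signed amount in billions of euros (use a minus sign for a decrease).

Asset purchase (from non-banks) €477 billion: the ECB pays by crediting reserve accounts → +€477B.
Currency withdrawal €38.5 billion: banks swap reserves for currency → −€38.5B.
OMO purchase (from banks) €49.5 billion: the ECB pays by crediting reserve accounts → +€49.5B.
Discount-window loan €221.5 billion: the loan is credited to the bank's reserve account → +€221.5B.
Net: 477 − 38.5 + 49.5 + 221.5 = +€709.5 billion.

+€709.5 billion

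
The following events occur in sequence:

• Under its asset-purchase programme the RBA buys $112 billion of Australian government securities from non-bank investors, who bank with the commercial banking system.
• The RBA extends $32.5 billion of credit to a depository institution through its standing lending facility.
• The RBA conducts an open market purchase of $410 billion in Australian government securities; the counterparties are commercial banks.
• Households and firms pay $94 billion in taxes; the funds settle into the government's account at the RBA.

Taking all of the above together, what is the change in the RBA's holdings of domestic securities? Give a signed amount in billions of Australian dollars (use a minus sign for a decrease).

RBA balance sheet:
  Assets:      Securities +$522B, Loans to banks +$32.5B
  Liabilities: Bank reserves +$460.5B, Government deposits +$94B
Commercial banking system:
  Assets:      Reserves at CB +$460.5B, Securities −$410B
  Liabilities: Checkable deposits +$18B, Borrowings from CB +$32.5B
So the change in the RBA's holdings of domestic securities is +$522 billion.

+$522 billion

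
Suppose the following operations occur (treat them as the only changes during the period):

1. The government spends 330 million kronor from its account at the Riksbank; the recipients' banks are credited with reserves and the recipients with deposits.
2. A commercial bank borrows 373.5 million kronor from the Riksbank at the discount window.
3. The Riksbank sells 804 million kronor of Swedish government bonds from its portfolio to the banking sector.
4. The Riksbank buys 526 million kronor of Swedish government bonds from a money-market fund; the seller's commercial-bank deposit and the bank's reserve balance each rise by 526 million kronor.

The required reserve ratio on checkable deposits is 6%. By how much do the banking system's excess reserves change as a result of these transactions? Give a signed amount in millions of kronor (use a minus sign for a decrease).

+374.14 million

Government spending 330 million kronor: reserves +330M, deposits +330M.
Discount-window loan 373.5 million kronor: reserves +373.5M, deposits 0.
OMO sale (to banks) 804 million kronor: reserves −804M, deposits 0.
Asset purchase (from non-banks) 526 million kronor: reserves +526M, deposits +526M.
Totals: Δreserves = +425.5M, Δdeposits = +856M.
Δrequired reserves = 6% × +856M = +51.36M.
Δexcess reserves = Δreserves − Δrequired = +425.5M − (+51.36M) = +374.14 million.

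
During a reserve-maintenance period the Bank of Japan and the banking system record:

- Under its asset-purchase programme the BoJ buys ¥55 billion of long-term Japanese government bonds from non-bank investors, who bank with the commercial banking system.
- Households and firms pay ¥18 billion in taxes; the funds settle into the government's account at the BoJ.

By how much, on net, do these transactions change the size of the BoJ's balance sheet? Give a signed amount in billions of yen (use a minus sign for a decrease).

BoJ balance sheet:
  Assets:      Securities +¥55B
  Liabilities: Bank reserves +¥37B, Government deposits +¥18B
Commercial banking system:
  Assets:      Reserves at CB +¥37B
  Liabilities: Checkable deposits +¥37B
Change in total BoJ assets = +¥55 billion.

+¥55 billion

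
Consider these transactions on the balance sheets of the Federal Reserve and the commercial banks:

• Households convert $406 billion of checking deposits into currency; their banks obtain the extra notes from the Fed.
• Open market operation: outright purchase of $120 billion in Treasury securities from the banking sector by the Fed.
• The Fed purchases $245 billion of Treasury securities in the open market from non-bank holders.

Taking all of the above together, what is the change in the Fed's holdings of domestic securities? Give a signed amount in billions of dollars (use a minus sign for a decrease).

+$365 billion

Fed balance sheet:
  Assets:      Securities +$365B
  Liabilities: Bank reserves −$41B, Currency in circulation +$406B
Commercial banking system:
  Assets:      Reserves at CB −$41B, Securities −$120B
  Liabilities: Checkable deposits −$161B
So the change in the Fed's holdings of domestic securities is +$365 billion.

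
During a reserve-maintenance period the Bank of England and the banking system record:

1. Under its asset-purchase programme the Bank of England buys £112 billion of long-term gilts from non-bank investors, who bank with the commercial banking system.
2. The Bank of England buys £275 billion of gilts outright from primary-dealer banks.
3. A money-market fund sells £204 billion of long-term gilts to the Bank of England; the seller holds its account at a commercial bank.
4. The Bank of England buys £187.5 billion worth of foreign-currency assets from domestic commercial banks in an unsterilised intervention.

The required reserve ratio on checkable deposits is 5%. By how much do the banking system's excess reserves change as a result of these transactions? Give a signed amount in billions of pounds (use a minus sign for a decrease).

Asset purchase (from non-banks) £112 billion: reserves +£112B, deposits +£112B.
OMO purchase (from banks) £275 billion: reserves +£275B, deposits 0.
Asset purchase (from non-banks) £204 billion: reserves +£204B, deposits +£204B.
FX purchase £187.5 billion: reserves +£187.5B, deposits 0.
Totals: Δreserves = +£778.5B, Δdeposits = +£316B.
Δrequired reserves = 5% × +£316B = +£15.8B.
Δexcess reserves = Δreserves − Δrequired = +£778.5B − (+£15.8B) = +£762.7 billion.

+£762.7 billion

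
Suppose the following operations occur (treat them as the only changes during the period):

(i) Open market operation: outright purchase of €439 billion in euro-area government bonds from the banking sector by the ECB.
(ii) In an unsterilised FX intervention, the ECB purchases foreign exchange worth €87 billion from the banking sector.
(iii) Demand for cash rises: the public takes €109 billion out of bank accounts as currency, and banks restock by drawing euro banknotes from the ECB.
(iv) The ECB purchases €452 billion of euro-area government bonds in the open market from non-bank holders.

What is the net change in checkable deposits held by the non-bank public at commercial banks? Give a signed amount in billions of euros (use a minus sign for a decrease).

+€343 billion

OMO purchase (from banks) €439 billion: the counterparty is a bank, so public deposits are unchanged → 0.
FX purchase €87 billion: the counterparty is a bank, so public deposits are unchanged → 0.
Currency withdrawal €109 billion: non-bank counterparties' bank balances fall → −€109B.
Asset purchase (from non-banks) €452 billion: non-bank counterparties' bank balances rise → +€452B.
Net: 0 + 0 − 109 + 452 = +€343 billion.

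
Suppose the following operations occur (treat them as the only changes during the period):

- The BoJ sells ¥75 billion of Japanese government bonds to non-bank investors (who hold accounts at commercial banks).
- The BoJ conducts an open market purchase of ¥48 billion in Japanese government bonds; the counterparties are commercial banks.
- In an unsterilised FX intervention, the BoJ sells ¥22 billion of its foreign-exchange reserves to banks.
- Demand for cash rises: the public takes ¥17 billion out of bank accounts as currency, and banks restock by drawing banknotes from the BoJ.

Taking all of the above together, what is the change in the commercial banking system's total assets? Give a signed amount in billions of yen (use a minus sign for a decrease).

Asset sale (to non-banks) ¥75 billion: bank balance sheets shrink → −¥75B.
OMO purchase (from banks) ¥48 billion: just an asset swap on bank balance sheets → 0.
FX sale ¥22 billion: just an asset swap on bank balance sheets → 0.
Currency withdrawal ¥17 billion: bank balance sheets shrink → −¥17B.
Net: −75 + 0 + 0 − 17 = -¥92 billion.

-¥92 billion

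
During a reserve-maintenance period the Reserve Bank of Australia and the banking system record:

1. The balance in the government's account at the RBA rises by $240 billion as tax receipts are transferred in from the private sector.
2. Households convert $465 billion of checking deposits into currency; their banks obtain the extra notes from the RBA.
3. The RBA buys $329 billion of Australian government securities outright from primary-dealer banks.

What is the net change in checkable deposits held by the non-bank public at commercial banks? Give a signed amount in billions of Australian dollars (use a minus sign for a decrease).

-$705 billion

Government account inflow $240 billion: non-bank counterparties' bank balances fall → −$240B.
Currency withdrawal $465 billion: non-bank counterparties' bank balances fall → −$465B.
OMO purchase (from banks) $329 billion: the counterparty is a bank, so public deposits are unchanged → 0.
Net: −240 − 465 + 0 = -$705 billion.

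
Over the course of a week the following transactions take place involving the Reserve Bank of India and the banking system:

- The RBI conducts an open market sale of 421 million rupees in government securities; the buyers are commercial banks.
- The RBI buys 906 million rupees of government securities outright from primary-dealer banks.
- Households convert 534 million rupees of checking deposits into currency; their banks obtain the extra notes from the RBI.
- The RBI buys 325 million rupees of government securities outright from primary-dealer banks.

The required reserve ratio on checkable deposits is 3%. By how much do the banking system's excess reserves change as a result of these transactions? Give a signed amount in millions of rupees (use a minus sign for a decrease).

OMO sale (to banks) 421 million rupees: reserves −421M, deposits 0.
OMO purchase (from banks) 906 million rupees: reserves +906M, deposits 0.
Currency withdrawal 534 million rupees: reserves −534M, deposits −534M.
OMO purchase (from banks) 325 million rupees: reserves +325M, deposits 0.
Totals: Δreserves = +276M, Δdeposits = −534M.
Δrequired reserves = 3% × −534M = −16.02M.
Δexcess reserves = Δreserves − Δrequired = +276M − (−16.02M) = +292.02 million.

+292.02 million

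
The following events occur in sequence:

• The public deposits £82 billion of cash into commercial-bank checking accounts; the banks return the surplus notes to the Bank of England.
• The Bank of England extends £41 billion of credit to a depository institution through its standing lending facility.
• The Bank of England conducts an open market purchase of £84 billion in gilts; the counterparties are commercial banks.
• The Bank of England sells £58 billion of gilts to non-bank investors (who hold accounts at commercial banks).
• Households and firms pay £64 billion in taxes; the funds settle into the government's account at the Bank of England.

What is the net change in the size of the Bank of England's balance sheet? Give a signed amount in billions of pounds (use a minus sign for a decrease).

Currency deposit £82 billion: only the composition of liabilities changes → 0.
Discount-window loan £41 billion: a Bank of England asset is acquired → +£41B.
OMO purchase (from banks) £84 billion: a Bank of England asset is acquired → +£84B.
Asset sale (to non-banks) £58 billion: a Bank of England asset is shed → −£58B.
Government account inflow £64 billion: only the composition of liabilities changes → 0.
Net: 0 + 41 + 84 − 58 + 0 = +£67 billion.

+£67 billion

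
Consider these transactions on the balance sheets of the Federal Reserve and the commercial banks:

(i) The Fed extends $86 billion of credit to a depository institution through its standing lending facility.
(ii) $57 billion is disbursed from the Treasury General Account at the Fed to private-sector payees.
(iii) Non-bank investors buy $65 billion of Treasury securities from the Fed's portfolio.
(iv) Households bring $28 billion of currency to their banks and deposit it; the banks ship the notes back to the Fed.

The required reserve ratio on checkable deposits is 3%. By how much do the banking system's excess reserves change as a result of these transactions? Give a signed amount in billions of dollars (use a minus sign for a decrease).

Discount-window loan $86 billion: reserves +$86B, deposits 0.
Government spending $57 billion: reserves +$57B, deposits +$57B.
Asset sale (to non-banks) $65 billion: reserves −$65B, deposits −$65B.
Currency deposit $28 billion: reserves +$28B, deposits +$28B.
Totals: Δreserves = +$106B, Δdeposits = +$20B.
Δrequired reserves = 3% × +$20B = +$0.6B.
Δexcess reserves = Δreserves − Δrequired = +$106B − (+$0.6B) = +$105.4 billion.

+$105.4 billion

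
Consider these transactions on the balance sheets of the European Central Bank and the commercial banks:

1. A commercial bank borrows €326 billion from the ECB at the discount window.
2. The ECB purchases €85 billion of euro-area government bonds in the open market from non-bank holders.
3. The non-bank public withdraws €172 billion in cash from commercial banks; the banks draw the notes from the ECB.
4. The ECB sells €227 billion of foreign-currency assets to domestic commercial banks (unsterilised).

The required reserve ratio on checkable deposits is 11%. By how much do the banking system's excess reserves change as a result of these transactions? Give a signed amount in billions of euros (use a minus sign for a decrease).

Discount-window loan €326 billion: reserves +€326B, deposits 0.
Asset purchase (from non-banks) €85 billion: reserves +€85B, deposits +€85B.
Currency withdrawal €172 billion: reserves −€172B, deposits −€172B.
FX sale €227 billion: reserves −€227B, deposits 0.
Totals: Δreserves = +€12B, Δdeposits = −€87B.
Δrequired reserves = 11% × −€87B = −€9.57B.
Δexcess reserves = Δreserves − Δrequired = +€12B − (−€9.57B) = +€21.57 billion.

+€21.57 billion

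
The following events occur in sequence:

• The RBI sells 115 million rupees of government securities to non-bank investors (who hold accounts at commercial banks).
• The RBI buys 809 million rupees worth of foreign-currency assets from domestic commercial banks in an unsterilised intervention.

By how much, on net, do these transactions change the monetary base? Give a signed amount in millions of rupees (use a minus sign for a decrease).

+694 million

Asset sale (to non-banks) 115 million rupees: RBI balance sheet contracts → −115M.
FX purchase 809 million rupees: RBI balance sheet expands → +809M.
Net: −115 + 809 = +694 million.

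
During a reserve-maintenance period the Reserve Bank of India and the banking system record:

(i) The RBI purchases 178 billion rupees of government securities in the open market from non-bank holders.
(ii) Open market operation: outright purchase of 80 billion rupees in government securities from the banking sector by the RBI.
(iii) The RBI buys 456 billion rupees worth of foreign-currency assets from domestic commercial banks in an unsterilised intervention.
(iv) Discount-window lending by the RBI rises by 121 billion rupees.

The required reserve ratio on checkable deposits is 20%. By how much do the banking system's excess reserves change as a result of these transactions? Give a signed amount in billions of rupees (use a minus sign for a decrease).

+799.4 billion

Asset purchase (from non-banks) 178 billion rupees: reserves +178B, deposits +178B.
OMO purchase (from banks) 80 billion rupees: reserves +80B, deposits 0.
FX purchase 456 billion rupees: reserves +456B, deposits 0.
Discount-window loan 121 billion rupees: reserves +121B, deposits 0.
Totals: Δreserves = +835B, Δdeposits = +178B.
Δrequired reserves = 20% × +178B = +35.6B.
Δexcess reserves = Δreserves − Δrequired = +835B − (+35.6B) = +799.4 billion.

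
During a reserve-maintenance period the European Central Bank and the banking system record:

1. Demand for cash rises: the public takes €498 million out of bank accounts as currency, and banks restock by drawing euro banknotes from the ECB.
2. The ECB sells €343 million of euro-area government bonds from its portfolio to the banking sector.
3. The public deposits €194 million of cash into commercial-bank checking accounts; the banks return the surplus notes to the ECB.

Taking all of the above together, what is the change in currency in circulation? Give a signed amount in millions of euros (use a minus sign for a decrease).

+€304 million

Currency withdrawal €498 million: notes leave the central bank → +€498M.
OMO sale (to banks) €343 million: no currency enters or leaves circulation → 0.
Currency deposit €194 million: notes return to the central bank → −€194M.
Net: 498 + 0 − 194 = +€304 million.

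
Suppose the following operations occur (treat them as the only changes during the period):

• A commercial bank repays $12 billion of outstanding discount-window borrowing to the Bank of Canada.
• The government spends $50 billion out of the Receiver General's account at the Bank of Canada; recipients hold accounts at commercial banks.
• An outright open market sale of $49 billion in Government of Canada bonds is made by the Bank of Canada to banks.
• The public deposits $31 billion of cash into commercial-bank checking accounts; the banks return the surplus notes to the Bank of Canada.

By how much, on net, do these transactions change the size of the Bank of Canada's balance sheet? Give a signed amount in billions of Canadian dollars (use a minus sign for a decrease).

Discount-window repayment $12 billion: a Bank of Canada asset is shed → −$12B.
Government spending $50 billion: only the composition of liabilities changes → 0.
OMO sale (to banks) $49 billion: a Bank of Canada asset is shed → −$49B.
Currency deposit $31 billion: only the composition of liabilities changes → 0.
Net: −12 + 0 − 49 + 0 = -$61 billion.

-$61 billion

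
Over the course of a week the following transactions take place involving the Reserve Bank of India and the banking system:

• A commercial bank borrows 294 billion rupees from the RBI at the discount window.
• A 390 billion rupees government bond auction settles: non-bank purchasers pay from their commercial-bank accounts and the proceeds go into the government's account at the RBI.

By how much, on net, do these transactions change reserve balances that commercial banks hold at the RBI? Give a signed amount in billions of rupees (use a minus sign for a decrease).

-96 billion

Discount-window loan 294 billion rupees: the loan is credited to the bank's reserve account → +294B.
Government account inflow 390 billion rupees: funds move from bank reserves into the government account → −390B.
Net: 294 − 390 = -96 billion.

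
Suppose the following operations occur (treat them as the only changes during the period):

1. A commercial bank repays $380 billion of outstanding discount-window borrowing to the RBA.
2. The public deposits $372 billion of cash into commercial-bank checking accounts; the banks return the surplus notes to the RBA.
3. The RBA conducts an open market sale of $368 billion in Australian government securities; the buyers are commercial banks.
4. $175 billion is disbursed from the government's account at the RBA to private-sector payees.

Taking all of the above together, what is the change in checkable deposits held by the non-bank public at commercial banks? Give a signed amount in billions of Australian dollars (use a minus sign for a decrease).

+$547 billion

RBA balance sheet:
  Assets:      Securities −$368B, Loans to banks −$380B
  Liabilities: Bank reserves −$201B, Currency in circulation −$372B, Government deposits −$175B
Commercial banking system:
  Assets:      Reserves at CB −$201B, Securities +$368B
  Liabilities: Checkable deposits +$547B, Borrowings from CB −$380B
So the change in checkable deposits held by the non-bank public at commercial banks is +$547 billion.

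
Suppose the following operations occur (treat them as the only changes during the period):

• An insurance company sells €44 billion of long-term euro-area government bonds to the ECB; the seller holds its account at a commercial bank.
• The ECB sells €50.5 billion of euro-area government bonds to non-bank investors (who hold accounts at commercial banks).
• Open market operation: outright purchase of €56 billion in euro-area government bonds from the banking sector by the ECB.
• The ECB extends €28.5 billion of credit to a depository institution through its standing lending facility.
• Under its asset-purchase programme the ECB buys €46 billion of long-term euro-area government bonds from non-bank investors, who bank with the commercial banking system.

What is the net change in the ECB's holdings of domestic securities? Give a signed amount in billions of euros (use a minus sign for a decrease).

Asset purchase (from non-banks) €44 billion: securities added to the ECB's portfolio → +€44B.
Asset sale (to non-banks) €50.5 billion: securities removed from the ECB's portfolio → −€50.5B.
OMO purchase (from banks) €56 billion: securities added to the ECB's portfolio → +€56B.
Discount-window loan €28.5 billion: the ECB's securities portfolio is untouched → 0.
Asset purchase (from non-banks) €46 billion: securities added to the ECB's portfolio → +€46B.
Net: 44 − 50.5 + 56 + 0 + 46 = +€95.5 billion.

+€95.5 billion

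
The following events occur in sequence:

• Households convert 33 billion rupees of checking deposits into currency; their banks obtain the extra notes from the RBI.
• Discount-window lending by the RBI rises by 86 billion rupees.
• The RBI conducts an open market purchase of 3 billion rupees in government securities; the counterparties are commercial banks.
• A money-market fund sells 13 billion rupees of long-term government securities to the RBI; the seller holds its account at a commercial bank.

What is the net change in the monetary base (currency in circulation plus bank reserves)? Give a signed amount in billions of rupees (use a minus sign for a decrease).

Currency withdrawal 33 billion rupees: just a shift between currency and reserves — both are base money → 0.
Discount-window loan 86 billion rupees: RBI balance sheet expands → +86B.
OMO purchase (from banks) 3 billion rupees: RBI balance sheet expands → +3B.
Asset purchase (from non-banks) 13 billion rupees: RBI balance sheet expands → +13B.
Net: 0 + 86 + 3 + 13 = +102 billion.

+102 billion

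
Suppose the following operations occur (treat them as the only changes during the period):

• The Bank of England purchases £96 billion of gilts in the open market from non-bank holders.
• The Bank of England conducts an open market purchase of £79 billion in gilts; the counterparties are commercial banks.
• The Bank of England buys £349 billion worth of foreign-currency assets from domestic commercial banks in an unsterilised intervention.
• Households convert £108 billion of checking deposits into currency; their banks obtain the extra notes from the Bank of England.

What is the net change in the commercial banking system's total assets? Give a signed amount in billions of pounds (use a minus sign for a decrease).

Bank of England balance sheet:
  Assets:      Securities +£175B, Foreign assets +£349B
  Liabilities: Bank reserves +£416B, Currency in circulation +£108B
Commercial banking system:
  Assets:      Reserves at CB +£416B, Securities −£79B, Foreign assets −£349B
  Liabilities: Checkable deposits −£12B
Change in total bank assets = -£12 billion.

-£12 billion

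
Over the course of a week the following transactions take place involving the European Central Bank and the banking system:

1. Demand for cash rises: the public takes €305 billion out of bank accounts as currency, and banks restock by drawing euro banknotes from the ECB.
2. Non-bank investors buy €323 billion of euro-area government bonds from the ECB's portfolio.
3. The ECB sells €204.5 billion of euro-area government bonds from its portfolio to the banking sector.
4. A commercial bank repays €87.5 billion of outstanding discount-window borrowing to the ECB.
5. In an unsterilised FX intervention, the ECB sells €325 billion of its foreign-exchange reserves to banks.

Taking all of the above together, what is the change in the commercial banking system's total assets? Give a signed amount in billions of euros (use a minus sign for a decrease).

ECB balance sheet:
  Assets:      Securities −€527.5B, Loans to banks −€87.5B, Foreign assets −€325B
  Liabilities: Bank reserves −€1245B, Currency in circulation +€305B
Commercial banking system:
  Assets:      Reserves at CB −€1245B, Securities +€204.5B, Foreign assets +€325B
  Liabilities: Checkable deposits −€628B, Borrowings from CB −€87.5B
Change in total bank assets = -€715.5 billion.

-€715.5 billion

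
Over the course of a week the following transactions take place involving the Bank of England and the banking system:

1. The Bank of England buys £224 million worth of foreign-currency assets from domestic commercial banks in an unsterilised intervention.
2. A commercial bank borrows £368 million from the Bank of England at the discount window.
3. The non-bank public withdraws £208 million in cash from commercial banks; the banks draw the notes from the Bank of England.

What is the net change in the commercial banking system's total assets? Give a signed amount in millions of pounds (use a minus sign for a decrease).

+£160 million

FX purchase £224 million: just an asset swap on bank balance sheets → 0.
Discount-window loan £368 million: bank balance sheets expand → +£368M.
Currency withdrawal £208 million: bank balance sheets shrink → −£208M.
Net: 0 + 368 − 208 = +£160 million.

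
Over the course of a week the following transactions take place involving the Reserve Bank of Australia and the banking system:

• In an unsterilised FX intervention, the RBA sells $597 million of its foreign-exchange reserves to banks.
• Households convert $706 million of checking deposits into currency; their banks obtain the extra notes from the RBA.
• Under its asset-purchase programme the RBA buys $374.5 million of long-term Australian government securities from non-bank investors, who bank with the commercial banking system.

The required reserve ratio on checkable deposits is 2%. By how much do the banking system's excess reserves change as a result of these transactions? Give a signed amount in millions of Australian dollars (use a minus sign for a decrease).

-$921.87 million

FX sale $597 million: reserves −$597M, deposits 0.
Currency withdrawal $706 million: reserves −$706M, deposits −$706M.
Asset purchase (from non-banks) $374.5 million: reserves +$374.5M, deposits +$374.5M.
Totals: Δreserves = −$928.5M, Δdeposits = −$331.5M.
Δrequired reserves = 2% × −$331.5M = −$6.63M.
Δexcess reserves = Δreserves − Δrequired = −$928.5M − (−$6.63M) = -$921.87 million.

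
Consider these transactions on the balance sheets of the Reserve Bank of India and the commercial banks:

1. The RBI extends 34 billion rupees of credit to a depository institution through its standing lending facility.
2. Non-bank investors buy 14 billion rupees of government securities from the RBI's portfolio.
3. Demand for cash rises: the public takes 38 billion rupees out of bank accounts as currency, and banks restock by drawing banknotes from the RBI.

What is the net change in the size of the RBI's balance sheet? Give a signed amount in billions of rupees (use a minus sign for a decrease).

+20 billion

RBI balance sheet:
  Assets:      Securities −14B, Loans to banks +34B
  Liabilities: Bank reserves −18B, Currency in circulation +38B
Commercial banking system:
  Assets:      Reserves at CB −18B
  Liabilities: Checkable deposits −52B, Borrowings from CB +34B
Change in total RBI assets = +20 billion.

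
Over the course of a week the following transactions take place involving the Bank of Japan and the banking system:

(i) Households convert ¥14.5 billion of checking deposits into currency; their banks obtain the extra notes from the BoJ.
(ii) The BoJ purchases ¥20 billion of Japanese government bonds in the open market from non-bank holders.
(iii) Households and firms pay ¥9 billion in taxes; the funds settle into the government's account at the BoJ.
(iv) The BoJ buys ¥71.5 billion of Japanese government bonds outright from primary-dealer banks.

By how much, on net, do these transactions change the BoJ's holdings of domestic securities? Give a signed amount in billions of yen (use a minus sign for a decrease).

Currency withdrawal ¥14.5 billion: the BoJ's securities portfolio is untouched → 0.
Asset purchase (from non-banks) ¥20 billion: securities added to the BoJ's portfolio → +¥20B.
Government account inflow ¥9 billion: the BoJ's securities portfolio is untouched → 0.
OMO purchase (from banks) ¥71.5 billion: securities added to the BoJ's portfolio → +¥71.5B.
Net: 0 + 20 + 0 + 71.5 = +¥91.5 billion.

+¥91.5 billion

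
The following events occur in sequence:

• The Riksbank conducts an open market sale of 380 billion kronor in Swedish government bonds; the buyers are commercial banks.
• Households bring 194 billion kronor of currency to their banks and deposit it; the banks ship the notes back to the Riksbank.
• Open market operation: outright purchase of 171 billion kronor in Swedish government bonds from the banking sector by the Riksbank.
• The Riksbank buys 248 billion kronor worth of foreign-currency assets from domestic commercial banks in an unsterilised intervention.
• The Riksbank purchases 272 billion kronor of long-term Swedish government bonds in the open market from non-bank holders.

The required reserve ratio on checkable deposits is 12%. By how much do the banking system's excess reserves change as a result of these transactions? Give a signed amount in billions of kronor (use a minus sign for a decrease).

OMO sale (to banks) 380 billion kronor: reserves −380B, deposits 0.
Currency deposit 194 billion kronor: reserves +194B, deposits +194B.
OMO purchase (from banks) 171 billion kronor: reserves +171B, deposits 0.
FX purchase 248 billion kronor: reserves +248B, deposits 0.
Asset purchase (from non-banks) 272 billion kronor: reserves +272B, deposits +272B.
Totals: Δreserves = +505B, Δdeposits = +466B.
Δrequired reserves = 12% × +466B = +55.92B.
Δexcess reserves = Δreserves − Δrequired = +505B − (+55.92B) = +449.08 billion.

+449.08 billion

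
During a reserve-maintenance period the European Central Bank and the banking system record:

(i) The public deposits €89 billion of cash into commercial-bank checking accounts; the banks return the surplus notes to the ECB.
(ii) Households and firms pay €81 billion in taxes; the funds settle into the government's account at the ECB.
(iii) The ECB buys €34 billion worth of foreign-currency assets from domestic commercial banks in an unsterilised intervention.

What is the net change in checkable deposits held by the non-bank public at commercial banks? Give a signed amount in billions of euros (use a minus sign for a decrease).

ECB balance sheet:
  Assets:      Foreign assets +€34B
  Liabilities: Bank reserves +€42B, Currency in circulation −€89B, Government deposits +€81B
Commercial banking system:
  Assets:      Reserves at CB +€42B, Foreign assets −€34B
  Liabilities: Checkable deposits +€8B
So the change in checkable deposits held by the non-bank public at commercial banks is +€8 billion.

+€8 billion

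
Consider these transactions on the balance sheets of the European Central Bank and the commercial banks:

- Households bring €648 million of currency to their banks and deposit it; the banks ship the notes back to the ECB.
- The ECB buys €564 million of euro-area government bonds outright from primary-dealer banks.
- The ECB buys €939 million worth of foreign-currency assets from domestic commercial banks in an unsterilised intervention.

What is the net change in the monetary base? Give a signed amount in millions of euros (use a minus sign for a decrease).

ECB balance sheet:
  Assets:      Securities +€564M, Foreign assets +€939M
  Liabilities: Bank reserves +€2151M, Currency in circulation −€648M
Monetary base = currency + reserves: −€648M + (+€2151M) = +€1503 million.

+€1503 million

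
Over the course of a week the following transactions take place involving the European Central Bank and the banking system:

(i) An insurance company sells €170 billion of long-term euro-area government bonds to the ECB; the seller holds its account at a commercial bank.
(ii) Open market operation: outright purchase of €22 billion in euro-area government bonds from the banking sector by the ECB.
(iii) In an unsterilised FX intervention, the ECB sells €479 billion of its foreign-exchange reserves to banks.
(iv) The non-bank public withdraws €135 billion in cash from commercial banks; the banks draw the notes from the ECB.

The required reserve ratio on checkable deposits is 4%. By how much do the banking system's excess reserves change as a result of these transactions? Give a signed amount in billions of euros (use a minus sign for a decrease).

Asset purchase (from non-banks) €170 billion: reserves +€170B, deposits +€170B.
OMO purchase (from banks) €22 billion: reserves +€22B, deposits 0.
FX sale €479 billion: reserves −€479B, deposits 0.
Currency withdrawal €135 billion: reserves −€135B, deposits −€135B.
Totals: Δreserves = −€422B, Δdeposits = +€35B.
Δrequired reserves = 4% × +€35B = +€1.4B.
Δexcess reserves = Δreserves − Δrequired = −€422B − (+€1.4B) = -€423.4 billion.

-€423.4 billion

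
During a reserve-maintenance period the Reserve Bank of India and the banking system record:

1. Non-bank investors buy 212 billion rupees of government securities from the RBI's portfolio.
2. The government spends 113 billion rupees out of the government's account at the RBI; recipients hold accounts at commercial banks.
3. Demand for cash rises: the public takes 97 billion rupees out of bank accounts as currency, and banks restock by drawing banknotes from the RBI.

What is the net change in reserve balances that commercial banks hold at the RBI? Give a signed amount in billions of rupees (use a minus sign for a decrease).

RBI balance sheet:
  Assets:      Securities −212B
  Liabilities: Bank reserves −196B, Currency in circulation +97B, Government deposits −113B
So the change in reserve balances that commercial banks hold at the RBI is -196 billion.

-196 billion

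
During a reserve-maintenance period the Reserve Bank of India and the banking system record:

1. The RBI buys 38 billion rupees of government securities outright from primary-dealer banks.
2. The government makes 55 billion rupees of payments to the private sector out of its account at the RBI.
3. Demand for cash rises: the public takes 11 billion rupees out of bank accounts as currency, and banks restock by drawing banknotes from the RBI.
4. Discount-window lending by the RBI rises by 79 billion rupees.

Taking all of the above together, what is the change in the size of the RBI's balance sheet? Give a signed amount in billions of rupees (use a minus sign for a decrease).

+117 billion

RBI balance sheet:
  Assets:      Securities +38B, Loans to banks +79B
  Liabilities: Bank reserves +161B, Currency in circulation +11B, Government deposits −55B
Change in total RBI assets = +117 billion.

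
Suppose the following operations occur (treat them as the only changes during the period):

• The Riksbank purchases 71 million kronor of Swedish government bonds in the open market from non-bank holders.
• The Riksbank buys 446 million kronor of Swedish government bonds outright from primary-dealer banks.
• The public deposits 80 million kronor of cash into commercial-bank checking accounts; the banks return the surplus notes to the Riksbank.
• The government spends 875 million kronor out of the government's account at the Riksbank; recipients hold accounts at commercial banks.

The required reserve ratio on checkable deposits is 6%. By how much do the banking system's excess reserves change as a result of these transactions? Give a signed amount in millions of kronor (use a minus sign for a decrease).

+1410.44 million

Asset purchase (from non-banks) 71 million kronor: reserves +71M, deposits +71M.
OMO purchase (from banks) 446 million kronor: reserves +446M, deposits 0.
Currency deposit 80 million kronor: reserves +80M, deposits +80M.
Government spending 875 million kronor: reserves +875M, deposits +875M.
Totals: Δreserves = +1472M, Δdeposits = +1026M.
Δrequired reserves = 6% × +1026M = +61.56M.
Δexcess reserves = Δreserves − Δrequired = +1472M − (+61.56M) = +1410.44 million.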